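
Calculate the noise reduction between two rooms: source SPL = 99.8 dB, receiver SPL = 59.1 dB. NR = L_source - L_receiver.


NR = L_source - L_receiver (difference between source and receiving room levels)
NR = 99.8 - 59.1 = 40.7 dB


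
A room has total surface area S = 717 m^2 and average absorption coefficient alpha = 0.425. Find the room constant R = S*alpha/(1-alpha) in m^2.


R = 717 * 0.425 / (1 - 0.425) = 529.96 m^2


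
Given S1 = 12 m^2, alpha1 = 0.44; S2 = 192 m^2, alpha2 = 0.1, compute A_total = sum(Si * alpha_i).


12 * 0.44 = 5.28
192 * 0.1 = 19.2
A_total = 5.28 + 19.2 = 24.48 m^2


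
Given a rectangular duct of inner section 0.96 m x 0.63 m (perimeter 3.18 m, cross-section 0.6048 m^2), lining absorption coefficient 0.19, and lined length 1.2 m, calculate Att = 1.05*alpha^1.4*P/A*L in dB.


alpha^1.4 = 0.19^1.4 = 0.0977811
Attenuation rate = 1.05 * alpha^1.4 * P / A
= 1.05 * 0.0977811 * 3.18 / 0.6048 = 0.539833 dB/m
Total Att = 0.539833 * 1.2 = 0.6478 dB


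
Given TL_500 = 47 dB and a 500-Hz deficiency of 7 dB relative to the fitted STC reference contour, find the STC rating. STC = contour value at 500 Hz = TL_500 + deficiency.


By ASTM E413, STC = value of the fitted reference contour at 500 Hz.
Contour value at 500 Hz = TL_500 + deficiency = 47 + 7 = 54
STC = 54


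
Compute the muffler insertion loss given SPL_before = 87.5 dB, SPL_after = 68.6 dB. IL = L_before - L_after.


Insertion loss = SPL without muffler - SPL with muffler
IL = 87.5 - 68.6 = 18.9 dB


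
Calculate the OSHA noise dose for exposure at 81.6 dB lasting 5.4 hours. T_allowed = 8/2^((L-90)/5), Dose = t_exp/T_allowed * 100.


T_allowed = 8 / 2^((81.6 - 90)/5) = 25.6342 hr
Dose = 5.4 / 25.6342 * 100 = 21.066 %


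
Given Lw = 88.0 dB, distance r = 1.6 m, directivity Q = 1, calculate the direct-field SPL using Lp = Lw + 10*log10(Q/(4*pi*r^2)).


4*pi*r^2 = 4*pi*1.6^2 = 32.1699 m^2
Q / (4*pi*r^2) = 1 / 32.1699 = 0.031085
Lp = 88.0 + 10*log10(0.031085) = 72.926 dB


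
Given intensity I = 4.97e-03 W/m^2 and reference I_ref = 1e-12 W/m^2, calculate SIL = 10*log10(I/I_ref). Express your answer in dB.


I / I_ref = 4.97e-03 / 1e-12 = 4.97e+09
SIL = 10 * log10(4.97e+09) = 96.964 dB


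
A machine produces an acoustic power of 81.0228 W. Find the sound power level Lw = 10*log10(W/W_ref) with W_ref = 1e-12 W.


W / W_ref = 81.0228 / 1e-12 = 8.10228e+13
Lw = 10 * log10(8.10228e+13) = 139.09 dB


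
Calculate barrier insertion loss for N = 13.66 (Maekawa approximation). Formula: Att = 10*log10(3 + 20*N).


3 + 20*N = 3 + 20*13.66 = 276.2
Att = 10*log10(276.2) = 24.412 dB


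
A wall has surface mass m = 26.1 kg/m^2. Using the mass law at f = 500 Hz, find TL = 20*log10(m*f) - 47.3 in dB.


m * f = 26.1 * 500 = 13050
20*log10(13050) = 82.3122 dB
TL = 82.3122 - 47.3 = 35.012 dB


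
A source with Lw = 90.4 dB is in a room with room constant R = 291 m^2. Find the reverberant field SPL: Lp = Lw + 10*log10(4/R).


4/R = 4/291 = 0.0137457
Lp = 90.4 + 10*log10(0.0137457) = 71.782 dB


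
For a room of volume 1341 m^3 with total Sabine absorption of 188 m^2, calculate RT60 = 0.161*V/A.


RT60 = 0.161 * 1341 / 188 = 1.1484 s


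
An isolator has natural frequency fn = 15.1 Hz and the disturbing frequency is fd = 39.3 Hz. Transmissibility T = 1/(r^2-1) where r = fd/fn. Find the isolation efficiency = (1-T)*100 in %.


r = 39.3 / 15.1 = 2.60265
r^2 - 1 = 2.60265^2 - 1 = 5.77379
T = 1/5.77379 = 0.173196
Efficiency = (1 - 0.173196)*100 = 82.68 %


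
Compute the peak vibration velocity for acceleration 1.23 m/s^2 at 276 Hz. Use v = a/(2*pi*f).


omega = 2*pi*f = 2*pi*276 = 1734.16 rad/s
v = a / omega = 1.23 / 1734.16 = 0.00070928 m/s


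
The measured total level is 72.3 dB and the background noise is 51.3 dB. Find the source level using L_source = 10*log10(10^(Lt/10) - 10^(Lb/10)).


10^(72.3/10) = 1.69824e+07
10^(51.3/10) = 134896
Difference = 1.69824e+07 - 134896 = 1.68475e+07
L_source = 10*log10(1.68475e+07) = 72.265 dB


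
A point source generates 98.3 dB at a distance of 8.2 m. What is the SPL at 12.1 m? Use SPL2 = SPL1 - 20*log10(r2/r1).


r2/r1 = 12.1/8.2 = 1.47561
Correction = 20*log10(1.47561) = 3.37943 dB
SPL2 = 98.3 - 3.37943 = 94.921 dB


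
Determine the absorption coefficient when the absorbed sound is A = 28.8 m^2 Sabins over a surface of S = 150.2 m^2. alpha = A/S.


Absorption coefficient = absorbed power / incident power
alpha = A / S = 28.8 / 150.2 = 0.19174


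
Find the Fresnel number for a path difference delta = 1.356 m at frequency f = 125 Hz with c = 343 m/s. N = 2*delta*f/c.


N = 2*delta*f/c = 2*delta/lambda, where lambda = c/f
lambda = 343 / 125 = 2.744 m
N = 2 * 1.356 / 2.744 = 0.98834


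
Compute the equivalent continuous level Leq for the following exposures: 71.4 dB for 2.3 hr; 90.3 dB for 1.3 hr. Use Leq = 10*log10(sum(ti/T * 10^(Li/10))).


T_total = 2.3 + 1.3 = 3.6 hr
(2.3/3.6) * 10^(71.4/10) = 8.81912e+06
(1.3/3.6) * 10^(90.3/10) = 3.86938e+08
Sum = 8.81912e+06 + 3.86938e+08 = 3.95757e+08
Leq = 10*log10(3.95757e+08) = 85.974 dB


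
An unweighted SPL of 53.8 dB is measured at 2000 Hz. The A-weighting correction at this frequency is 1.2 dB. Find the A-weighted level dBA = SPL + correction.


A-weighting table: 2000 Hz -> 1.2 dB correction
SPL_A = SPL + correction = 53.8 + (1.2) = 55 dBA


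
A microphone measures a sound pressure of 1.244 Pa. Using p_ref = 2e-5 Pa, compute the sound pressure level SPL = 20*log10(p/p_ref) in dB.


p / p_ref = 1.244 / 2e-5 = 62200
SPL = 20 * log10(62200) = 95.876 dB


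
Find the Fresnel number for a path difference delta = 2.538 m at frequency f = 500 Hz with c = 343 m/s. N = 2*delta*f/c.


N = 2*delta*f/c = 2*delta/lambda, where lambda = c/f
lambda = 343 / 500 = 0.686 m
N = 2 * 2.538 / 0.686 = 7.3994


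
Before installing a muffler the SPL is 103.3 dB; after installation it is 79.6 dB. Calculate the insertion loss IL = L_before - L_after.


Insertion loss = SPL without muffler - SPL with muffler
IL = 103.3 - 79.6 = 23.7 dB


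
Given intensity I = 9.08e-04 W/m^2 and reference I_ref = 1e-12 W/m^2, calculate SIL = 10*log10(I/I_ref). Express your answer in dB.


I / I_ref = 9.08e-04 / 1e-12 = 9.08e+08
SIL = 10 * log10(9.08e+08) = 89.581 dB


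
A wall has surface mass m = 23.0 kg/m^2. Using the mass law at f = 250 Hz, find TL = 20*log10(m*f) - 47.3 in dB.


m * f = 23.0 * 250 = 5750
20*log10(5750) = 75.1934 dB
TL = 75.1934 - 47.3 = 27.893 dB


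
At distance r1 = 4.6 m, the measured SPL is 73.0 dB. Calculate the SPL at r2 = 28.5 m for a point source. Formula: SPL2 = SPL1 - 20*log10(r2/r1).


r2/r1 = 28.5/4.6 = 6.19565
Correction = 20*log10(6.19565) = 15.8417 dB
SPL2 = 73.0 - 15.8417 = 57.158 dB


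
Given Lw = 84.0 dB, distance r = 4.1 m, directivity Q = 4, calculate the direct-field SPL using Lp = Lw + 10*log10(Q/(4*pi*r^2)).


4*pi*r^2 = 4*pi*4.1^2 = 211.241 m^2
Q / (4*pi*r^2) = 4 / 211.241 = 0.0189357
Lp = 84.0 + 10*log10(0.0189357) = 66.773 dB


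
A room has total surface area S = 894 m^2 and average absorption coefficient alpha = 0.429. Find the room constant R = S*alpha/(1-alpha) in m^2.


R = 894 * 0.429 / (1 - 0.429) = 671.67 m^2


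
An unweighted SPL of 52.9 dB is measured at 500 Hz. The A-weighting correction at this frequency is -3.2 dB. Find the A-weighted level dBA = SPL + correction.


A-weighting table: 500 Hz -> -3.2 dB correction
SPL_A = SPL + correction = 52.9 + (-3.2) = 49.7 dBA


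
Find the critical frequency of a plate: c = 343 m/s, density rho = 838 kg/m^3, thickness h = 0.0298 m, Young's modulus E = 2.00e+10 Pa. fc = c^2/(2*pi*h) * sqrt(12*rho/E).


12*rho/E = 12*838/2.00e+10 = 5.028e-07
sqrt(12*rho/E) = sqrt(5.028e-07) = 0.000709084
c^2/(2*pi*h) = 343^2/(2*pi*0.0298) = 628336
fc = 628336 * 0.000709084 = 445.54 Hz


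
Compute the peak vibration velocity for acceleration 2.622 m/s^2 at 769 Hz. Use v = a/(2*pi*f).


omega = 2*pi*f = 2*pi*769 = 4831.77 rad/s
v = a / omega = 2.622 / 4831.77 = 0.00054266 m/s


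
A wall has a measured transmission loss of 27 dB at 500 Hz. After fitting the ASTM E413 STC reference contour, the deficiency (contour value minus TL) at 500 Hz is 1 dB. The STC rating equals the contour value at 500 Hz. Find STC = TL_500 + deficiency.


By ASTM E413, STC = value of the fitted reference contour at 500 Hz.
Contour value at 500 Hz = TL_500 + deficiency = 27 + 1 = 28
STC = 28


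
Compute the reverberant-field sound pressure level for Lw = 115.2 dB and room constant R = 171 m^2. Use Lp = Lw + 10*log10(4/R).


4/R = 4/171 = 0.0233918
Lp = 115.2 + 10*log10(0.0233918) = 98.891 dB


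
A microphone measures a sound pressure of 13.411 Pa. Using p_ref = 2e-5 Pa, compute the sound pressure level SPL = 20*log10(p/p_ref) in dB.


p / p_ref = 13.411 / 2e-5 = 670550
SPL = 20 * log10(670550) = 116.53 dB


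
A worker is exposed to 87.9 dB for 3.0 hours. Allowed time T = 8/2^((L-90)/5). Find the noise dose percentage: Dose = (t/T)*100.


T_allowed = 8 / 2^((87.9 - 90)/5) = 10.7034 hr
Dose = 3.0 / 10.7034 * 100 = 28.028 %


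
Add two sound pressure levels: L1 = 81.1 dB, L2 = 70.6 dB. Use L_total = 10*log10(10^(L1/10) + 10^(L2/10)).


10^(81.1/10) = 1.28825e+08
10^(70.6/10) = 1.14815e+07
Sum = 1.28825e+08 + 1.14815e+07 = 1.40306e+08
L_total = 10*log10(1.40306e+08) = 81.471 dB


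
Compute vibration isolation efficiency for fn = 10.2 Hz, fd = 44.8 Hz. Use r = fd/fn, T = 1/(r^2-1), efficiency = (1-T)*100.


r = 44.8 / 10.2 = 4.39216
r^2 - 1 = 4.39216^2 - 1 = 18.2911
T = 1/18.2911 = 0.0546714
Efficiency = (1 - 0.0546714)*100 = 94.533 %


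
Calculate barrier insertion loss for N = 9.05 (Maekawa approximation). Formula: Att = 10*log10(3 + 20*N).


3 + 20*N = 3 + 20*9.05 = 184
Att = 10*log10(184) = 22.648 dB


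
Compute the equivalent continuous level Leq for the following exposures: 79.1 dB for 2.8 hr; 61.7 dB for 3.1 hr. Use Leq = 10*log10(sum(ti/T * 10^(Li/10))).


T_total = 2.8 + 3.1 = 5.9 hr
(2.8/5.9) * 10^(79.1/10) = 3.8575e+07
(3.1/5.9) * 10^(61.7/10) = 777159
Sum = 3.8575e+07 + 777159 = 3.93522e+07
Leq = 10*log10(3.93522e+07) = 75.95 dB


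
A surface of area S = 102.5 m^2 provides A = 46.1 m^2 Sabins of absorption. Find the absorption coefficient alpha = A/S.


Absorption coefficient = absorbed power / incident power
alpha = A / S = 46.1 / 102.5 = 0.44976


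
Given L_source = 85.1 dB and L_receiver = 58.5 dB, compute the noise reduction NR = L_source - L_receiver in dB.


NR = L_source - L_receiver (difference between source and receiving room levels)
NR = 85.1 - 58.5 = 26.6 dB


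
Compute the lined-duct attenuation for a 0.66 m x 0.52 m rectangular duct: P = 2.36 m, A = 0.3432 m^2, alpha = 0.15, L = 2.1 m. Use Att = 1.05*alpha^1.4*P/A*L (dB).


alpha^1.4 = 0.15^1.4 = 0.0702308
Attenuation rate = 1.05 * alpha^1.4 * P / A
= 1.05 * 0.0702308 * 2.36 / 0.3432 = 0.507086 dB/m
Total Att = 0.507086 * 2.1 = 1.0649 dB


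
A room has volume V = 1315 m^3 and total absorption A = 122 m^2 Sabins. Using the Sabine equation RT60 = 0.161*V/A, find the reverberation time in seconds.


RT60 = 0.161 * 1315 / 122 = 1.7354 s


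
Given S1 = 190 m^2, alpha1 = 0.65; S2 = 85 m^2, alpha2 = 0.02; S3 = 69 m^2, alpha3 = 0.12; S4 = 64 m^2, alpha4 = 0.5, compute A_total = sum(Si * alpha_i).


190 * 0.65 = 123.5
85 * 0.02 = 1.7
69 * 0.12 = 8.28
64 * 0.5 = 32
A_total = 123.5 + 1.7 + 8.28 + 32 = 165.48 m^2


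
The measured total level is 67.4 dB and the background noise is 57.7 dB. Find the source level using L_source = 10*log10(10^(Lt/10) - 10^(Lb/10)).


10^(67.4/10) = 5.49541e+06
10^(57.7/10) = 588844
Difference = 5.49541e+06 - 588844 = 4.90657e+06
L_source = 10*log10(4.90657e+06) = 66.908 dB


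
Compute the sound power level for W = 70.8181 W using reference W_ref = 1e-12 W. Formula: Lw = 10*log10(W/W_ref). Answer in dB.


W / W_ref = 70.8181 / 1e-12 = 7.08181e+13
Lw = 10 * log10(7.08181e+13) = 138.5 dB


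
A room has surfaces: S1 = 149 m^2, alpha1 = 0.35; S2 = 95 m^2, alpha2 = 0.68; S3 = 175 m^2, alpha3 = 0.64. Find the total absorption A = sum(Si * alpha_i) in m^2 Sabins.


149 * 0.35 = 52.15
95 * 0.68 = 64.6
175 * 0.64 = 112
A_total = 52.15 + 64.6 + 112 = 228.75 m^2


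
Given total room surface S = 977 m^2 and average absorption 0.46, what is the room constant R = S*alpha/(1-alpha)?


R = 977 * 0.46 / (1 - 0.46) = 832.26 m^2


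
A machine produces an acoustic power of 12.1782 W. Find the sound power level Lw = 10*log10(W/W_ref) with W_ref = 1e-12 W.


W / W_ref = 12.1782 / 1e-12 = 1.21782e+13
Lw = 10 * log10(1.21782e+13) = 130.86 dB


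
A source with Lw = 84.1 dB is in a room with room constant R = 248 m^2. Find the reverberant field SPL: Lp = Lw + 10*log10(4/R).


4/R = 4/248 = 0.016129
Lp = 84.1 + 10*log10(0.016129) = 66.176 dB


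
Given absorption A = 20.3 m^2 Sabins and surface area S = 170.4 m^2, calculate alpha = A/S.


Absorption coefficient = absorbed power / incident power
alpha = A / S = 20.3 / 170.4 = 0.11913


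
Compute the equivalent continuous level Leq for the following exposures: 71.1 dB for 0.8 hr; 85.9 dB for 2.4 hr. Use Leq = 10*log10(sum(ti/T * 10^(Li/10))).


T_total = 0.8 + 2.4 = 3.2 hr
(0.8/3.2) * 10^(71.1/10) = 3.22062e+06
(2.4/3.2) * 10^(85.9/10) = 2.91784e+08
Sum = 3.22062e+06 + 2.91784e+08 = 2.95005e+08
Leq = 10*log10(2.95005e+08) = 84.698 dB


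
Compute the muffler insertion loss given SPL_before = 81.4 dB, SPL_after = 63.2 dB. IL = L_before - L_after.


Insertion loss = SPL without muffler - SPL with muffler
IL = 81.4 - 63.2 = 18.2 dB


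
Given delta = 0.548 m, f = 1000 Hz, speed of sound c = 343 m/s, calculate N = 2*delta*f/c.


N = 2*delta*f/c = 2*delta/lambda, where lambda = c/f
lambda = 343 / 1000 = 0.343 m
N = 2 * 0.548 / 0.343 = 3.1953


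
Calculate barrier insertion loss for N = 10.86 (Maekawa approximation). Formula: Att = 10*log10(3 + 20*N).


3 + 20*N = 3 + 20*10.86 = 220.2
Att = 10*log10(220.2) = 23.428 dB


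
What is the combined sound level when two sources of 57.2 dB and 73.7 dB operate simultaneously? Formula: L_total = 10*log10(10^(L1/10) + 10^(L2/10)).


10^(57.2/10) = 524807
10^(73.7/10) = 2.34423e+07
Sum = 524807 + 2.34423e+07 = 2.39671e+07
L_total = 10*log10(2.39671e+07) = 73.796 dB


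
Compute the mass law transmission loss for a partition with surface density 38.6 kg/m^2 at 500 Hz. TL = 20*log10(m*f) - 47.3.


m * f = 38.6 * 500 = 19300
20*log10(19300) = 85.7111 dB
TL = 85.7111 - 47.3 = 38.411 dB


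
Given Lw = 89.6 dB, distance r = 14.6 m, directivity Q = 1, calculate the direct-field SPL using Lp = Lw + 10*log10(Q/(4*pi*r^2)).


4*pi*r^2 = 4*pi*14.6^2 = 2678.65 m^2
Q / (4*pi*r^2) = 1 / 2678.65 = 0.000373322
Lp = 89.6 + 10*log10(0.000373322) = 55.321 dB


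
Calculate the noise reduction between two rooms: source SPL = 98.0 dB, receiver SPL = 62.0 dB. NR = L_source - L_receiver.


NR = L_source - L_receiver (difference between source and receiving room levels)
NR = 98.0 - 62.0 = 36 dB


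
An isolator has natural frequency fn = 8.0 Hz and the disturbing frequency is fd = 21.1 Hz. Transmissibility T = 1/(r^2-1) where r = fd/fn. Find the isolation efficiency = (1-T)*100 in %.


r = 21.1 / 8.0 = 2.6375
r^2 - 1 = 2.6375^2 - 1 = 5.95641
T = 1/5.95641 = 0.167886
Efficiency = (1 - 0.167886)*100 = 83.211 %


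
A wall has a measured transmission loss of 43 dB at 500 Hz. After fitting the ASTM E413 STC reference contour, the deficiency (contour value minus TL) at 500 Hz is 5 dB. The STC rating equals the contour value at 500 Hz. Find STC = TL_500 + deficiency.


By ASTM E413, STC = value of the fitted reference contour at 500 Hz.
Contour value at 500 Hz = TL_500 + deficiency = 43 + 5 = 48
STC = 48


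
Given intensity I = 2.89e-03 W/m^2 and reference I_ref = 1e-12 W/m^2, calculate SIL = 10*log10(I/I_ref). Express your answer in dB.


I / I_ref = 2.89e-03 / 1e-12 = 2.89e+09
SIL = 10 * log10(2.89e+09) = 94.609 dB


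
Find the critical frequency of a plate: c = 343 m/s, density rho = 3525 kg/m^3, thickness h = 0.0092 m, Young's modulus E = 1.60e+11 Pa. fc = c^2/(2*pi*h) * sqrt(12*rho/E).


12*rho/E = 12*3525/1.60e+11 = 2.64375e-07
sqrt(12*rho/E) = sqrt(2.64375e-07) = 0.000514174
c^2/(2*pi*h) = 343^2/(2*pi*0.0092) = 2.03526e+06
fc = 2.03526e+06 * 0.000514174 = 1046.5 Hz


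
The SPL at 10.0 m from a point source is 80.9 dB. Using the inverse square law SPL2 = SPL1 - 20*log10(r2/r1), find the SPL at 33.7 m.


r2/r1 = 33.7/10.0 = 3.37
Correction = 20*log10(3.37) = 10.5526 dB
SPL2 = 80.9 - 10.5526 = 70.347 dB


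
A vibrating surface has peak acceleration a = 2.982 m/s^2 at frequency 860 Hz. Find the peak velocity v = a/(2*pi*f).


omega = 2*pi*f = 2*pi*860 = 5403.54 rad/s
v = a / omega = 2.982 / 5403.54 = 0.00055186 m/s


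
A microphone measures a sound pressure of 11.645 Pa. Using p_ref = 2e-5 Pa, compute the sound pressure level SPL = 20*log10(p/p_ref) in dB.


p / p_ref = 11.645 / 2e-5 = 582250
SPL = 20 * log10(582250) = 115.3 dB


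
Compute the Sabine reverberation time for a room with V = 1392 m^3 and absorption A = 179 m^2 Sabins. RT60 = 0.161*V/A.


RT60 = 0.161 * 1392 / 179 = 1.252 s


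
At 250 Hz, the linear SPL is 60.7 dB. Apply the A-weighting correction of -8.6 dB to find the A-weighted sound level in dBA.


A-weighting table: 250 Hz -> -8.6 dB correction
SPL_A = SPL + correction = 60.7 + (-8.6) = 52.1 dBA


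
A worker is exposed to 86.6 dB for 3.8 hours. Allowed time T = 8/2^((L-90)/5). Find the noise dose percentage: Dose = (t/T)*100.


T_allowed = 8 / 2^((86.6 - 90)/5) = 12.8171 hr
Dose = 3.8 / 12.8171 * 100 = 29.648 %


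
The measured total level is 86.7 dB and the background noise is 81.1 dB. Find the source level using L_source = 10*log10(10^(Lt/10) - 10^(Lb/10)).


10^(86.7/10) = 4.67735e+08
10^(81.1/10) = 1.28825e+08
Difference = 4.67735e+08 - 1.28825e+08 = 3.3891e+08
L_source = 10*log10(3.3891e+08) = 85.301 dB


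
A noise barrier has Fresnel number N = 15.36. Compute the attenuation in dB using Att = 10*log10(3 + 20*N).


3 + 20*N = 3 + 20*15.36 = 310.2
Att = 10*log10(310.2) = 24.916 dB


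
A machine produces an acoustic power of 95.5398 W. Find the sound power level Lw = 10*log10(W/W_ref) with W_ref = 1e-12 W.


W / W_ref = 95.5398 / 1e-12 = 9.55398e+13
Lw = 10 * log10(9.55398e+13) = 139.8 dB


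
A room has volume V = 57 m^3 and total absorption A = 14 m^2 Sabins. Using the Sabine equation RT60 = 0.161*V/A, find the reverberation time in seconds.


RT60 = 0.161 * 57 / 14 = 0.6555 s


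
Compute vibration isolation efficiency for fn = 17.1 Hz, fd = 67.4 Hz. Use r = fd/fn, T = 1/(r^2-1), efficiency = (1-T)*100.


r = 67.4 / 17.1 = 3.94152
r^2 - 1 = 3.94152^2 - 1 = 14.5356
T = 1/14.5356 = 0.0687966
Efficiency = (1 - 0.0687966)*100 = 93.12 %


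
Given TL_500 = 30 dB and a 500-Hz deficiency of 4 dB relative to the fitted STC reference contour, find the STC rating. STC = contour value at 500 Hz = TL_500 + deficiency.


By ASTM E413, STC = value of the fitted reference contour at 500 Hz.
Contour value at 500 Hz = TL_500 + deficiency = 30 + 4 = 34
STC = 34


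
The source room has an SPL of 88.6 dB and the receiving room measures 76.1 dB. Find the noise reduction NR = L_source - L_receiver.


NR = L_source - L_receiver (difference between source and receiving room levels)
NR = 88.6 - 76.1 = 12.5 dB


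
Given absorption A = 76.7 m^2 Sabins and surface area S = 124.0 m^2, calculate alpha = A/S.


Absorption coefficient = absorbed power / incident power
alpha = A / S = 76.7 / 124.0 = 0.61855


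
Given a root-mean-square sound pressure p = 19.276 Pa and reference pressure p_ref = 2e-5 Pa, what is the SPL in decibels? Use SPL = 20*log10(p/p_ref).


p / p_ref = 19.276 / 2e-5 = 963800
SPL = 20 * log10(963800) = 119.68 dB


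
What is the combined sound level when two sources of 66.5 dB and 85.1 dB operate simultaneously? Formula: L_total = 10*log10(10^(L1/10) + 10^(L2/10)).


10^(66.5/10) = 4.46684e+06
10^(85.1/10) = 3.23594e+08
Sum = 4.46684e+06 + 3.23594e+08 = 3.28061e+08
L_total = 10*log10(3.28061e+08) = 85.16 dB


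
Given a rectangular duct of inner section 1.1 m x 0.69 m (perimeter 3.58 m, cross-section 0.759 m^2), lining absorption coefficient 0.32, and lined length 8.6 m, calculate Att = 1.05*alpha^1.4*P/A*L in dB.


alpha^1.4 = 0.32^1.4 = 0.202866
Attenuation rate = 1.05 * alpha^1.4 * P / A
= 1.05 * 0.202866 * 3.58 / 0.759 = 1.00471 dB/m
Total Att = 1.00471 * 8.6 = 8.6405 dB


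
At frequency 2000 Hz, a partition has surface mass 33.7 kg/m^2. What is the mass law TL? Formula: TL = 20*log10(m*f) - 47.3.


m * f = 33.7 * 2000 = 67400
20*log10(67400) = 96.5732 dB
TL = 96.5732 - 47.3 = 49.273 dB


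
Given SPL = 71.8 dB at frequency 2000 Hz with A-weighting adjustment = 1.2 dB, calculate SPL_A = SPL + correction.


A-weighting table: 2000 Hz -> 1.2 dB correction
SPL_A = SPL + correction = 71.8 + (1.2) = 73 dBA


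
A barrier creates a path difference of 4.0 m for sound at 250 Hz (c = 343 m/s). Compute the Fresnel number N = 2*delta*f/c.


N = 2*delta*f/c = 2*delta/lambda, where lambda = c/f
lambda = 343 / 250 = 1.372 m
N = 2 * 4.0 / 1.372 = 5.8309


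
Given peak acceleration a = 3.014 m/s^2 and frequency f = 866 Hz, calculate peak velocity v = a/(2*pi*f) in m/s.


omega = 2*pi*f = 2*pi*866 = 5441.24 rad/s
v = a / omega = 3.014 / 5441.24 = 0.00055392 m/s


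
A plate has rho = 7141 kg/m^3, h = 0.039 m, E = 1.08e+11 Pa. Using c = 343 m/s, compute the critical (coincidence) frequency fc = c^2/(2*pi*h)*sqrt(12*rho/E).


12*rho/E = 12*7141/1.08e+11 = 7.93444e-07
sqrt(12*rho/E) = sqrt(7.93444e-07) = 0.000890755
c^2/(2*pi*h) = 343^2/(2*pi*0.039) = 480113
fc = 480113 * 0.000890755 = 427.66 Hz


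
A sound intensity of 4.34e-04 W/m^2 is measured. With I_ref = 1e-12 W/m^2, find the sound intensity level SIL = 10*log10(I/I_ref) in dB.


I / I_ref = 4.34e-04 / 1e-12 = 4.34e+08
SIL = 10 * log10(4.34e+08) = 86.375 dB


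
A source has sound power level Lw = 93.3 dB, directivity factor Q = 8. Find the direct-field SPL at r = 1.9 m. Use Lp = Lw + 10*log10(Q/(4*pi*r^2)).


4*pi*r^2 = 4*pi*1.9^2 = 45.3646 m^2
Q / (4*pi*r^2) = 8 / 45.3646 = 0.176349
Lp = 93.3 + 10*log10(0.176349) = 85.764 dB


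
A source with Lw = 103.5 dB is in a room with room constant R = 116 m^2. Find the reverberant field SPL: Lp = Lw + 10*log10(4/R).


4/R = 4/116 = 0.0344828
Lp = 103.5 + 10*log10(0.0344828) = 88.876 dB


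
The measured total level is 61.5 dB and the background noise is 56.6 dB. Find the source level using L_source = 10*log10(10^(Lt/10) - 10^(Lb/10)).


10^(61.5/10) = 1.41254e+06
10^(56.6/10) = 457088
Difference = 1.41254e+06 - 457088 = 955452
L_source = 10*log10(955452) = 59.802 dB


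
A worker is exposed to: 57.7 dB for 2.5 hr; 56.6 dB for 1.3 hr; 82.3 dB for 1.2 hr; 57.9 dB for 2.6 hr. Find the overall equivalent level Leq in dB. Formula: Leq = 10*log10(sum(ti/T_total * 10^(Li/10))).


T_total = 2.5 + 1.3 + 1.2 + 2.6 = 7.6 hr
(2.5/7.6) * 10^(57.7/10) = 193699
(1.3/7.6) * 10^(56.6/10) = 78186.1
(1.2/7.6) * 10^(82.3/10) = 2.68144e+07
(2.6/7.6) * 10^(57.9/10) = 210940
Sum = 193699 + 78186.1 + 2.68144e+07 + 210940 = 2.72972e+07
Leq = 10*log10(2.72972e+07) = 74.361 dB


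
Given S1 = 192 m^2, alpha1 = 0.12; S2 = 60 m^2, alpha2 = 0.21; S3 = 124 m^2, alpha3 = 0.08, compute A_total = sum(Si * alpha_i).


192 * 0.12 = 23.04
60 * 0.21 = 12.6
124 * 0.08 = 9.92
A_total = 23.04 + 12.6 + 9.92 = 45.56 m^2


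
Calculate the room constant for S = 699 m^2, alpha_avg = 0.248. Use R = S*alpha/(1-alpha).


R = 699 * 0.248 / (1 - 0.248) = 230.52 m^2


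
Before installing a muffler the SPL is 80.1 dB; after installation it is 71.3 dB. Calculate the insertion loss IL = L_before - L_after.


Insertion loss = SPL without muffler - SPL with muffler
IL = 80.1 - 71.3 = 8.8 dB


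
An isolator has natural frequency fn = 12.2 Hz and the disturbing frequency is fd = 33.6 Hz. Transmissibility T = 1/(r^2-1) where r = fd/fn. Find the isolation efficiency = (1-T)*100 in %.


r = 33.6 / 12.2 = 2.7541
r^2 - 1 = 2.7541^2 - 1 = 6.58507
T = 1/6.58507 = 0.151859
Efficiency = (1 - 0.151859)*100 = 84.814 %


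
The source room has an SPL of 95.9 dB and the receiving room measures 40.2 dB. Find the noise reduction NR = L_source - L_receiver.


NR = L_source - L_receiver (difference between source and receiving room levels)
NR = 95.9 - 40.2 = 55.7 dB


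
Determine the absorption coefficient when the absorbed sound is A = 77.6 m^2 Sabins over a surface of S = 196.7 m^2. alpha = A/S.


Absorption coefficient = absorbed power / incident power
alpha = A / S = 77.6 / 196.7 = 0.39451


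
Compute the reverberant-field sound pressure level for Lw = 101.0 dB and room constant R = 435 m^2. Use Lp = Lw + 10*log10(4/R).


4/R = 4/435 = 0.0091954
Lp = 101.0 + 10*log10(0.0091954) = 80.636 dB


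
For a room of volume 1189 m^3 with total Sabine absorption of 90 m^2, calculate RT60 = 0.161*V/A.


RT60 = 0.161 * 1189 / 90 = 2.127 s


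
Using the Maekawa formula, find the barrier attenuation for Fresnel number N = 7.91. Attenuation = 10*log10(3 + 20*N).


3 + 20*N = 3 + 20*7.91 = 161.2
Att = 10*log10(161.2) = 22.074 dB


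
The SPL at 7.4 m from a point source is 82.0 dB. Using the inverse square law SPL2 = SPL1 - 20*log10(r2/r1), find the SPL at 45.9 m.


r2/r1 = 45.9/7.4 = 6.2027
Correction = 20*log10(6.2027) = 15.8516 dB
SPL2 = 82.0 - 15.8516 = 66.148 dB


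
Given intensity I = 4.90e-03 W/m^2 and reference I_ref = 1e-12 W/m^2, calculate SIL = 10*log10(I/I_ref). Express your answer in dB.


I / I_ref = 4.90e-03 / 1e-12 = 4.9e+09
SIL = 10 * log10(4.9e+09) = 96.902 dB


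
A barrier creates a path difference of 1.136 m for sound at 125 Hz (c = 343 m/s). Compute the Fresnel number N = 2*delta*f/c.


N = 2*delta*f/c = 2*delta/lambda, where lambda = c/f
lambda = 343 / 125 = 2.744 m
N = 2 * 1.136 / 2.744 = 0.82799


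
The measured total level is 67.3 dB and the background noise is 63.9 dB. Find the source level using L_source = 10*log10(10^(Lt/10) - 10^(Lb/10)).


10^(67.3/10) = 5.37032e+06
10^(63.9/10) = 2.45471e+06
Difference = 5.37032e+06 - 2.45471e+06 = 2.91561e+06
L_source = 10*log10(2.91561e+06) = 64.647 dB


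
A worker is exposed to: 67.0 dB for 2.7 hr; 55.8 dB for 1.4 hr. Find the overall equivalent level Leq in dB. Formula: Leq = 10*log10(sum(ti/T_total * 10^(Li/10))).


T_total = 2.7 + 1.4 = 4.1 hr
(2.7/4.1) * 10^(67.0/10) = 3.3005e+06
(1.4/4.1) * 10^(55.8/10) = 129821
Sum = 3.3005e+06 + 129821 = 3.43032e+06
Leq = 10*log10(3.43032e+06) = 65.353 dB


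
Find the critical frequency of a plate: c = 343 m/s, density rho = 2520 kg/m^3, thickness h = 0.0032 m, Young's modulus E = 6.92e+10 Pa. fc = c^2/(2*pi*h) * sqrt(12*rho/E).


12*rho/E = 12*2520/6.92e+10 = 4.36994e-07
sqrt(12*rho/E) = sqrt(4.36994e-07) = 0.000661055
c^2/(2*pi*h) = 343^2/(2*pi*0.0032) = 5.85138e+06
fc = 5.85138e+06 * 0.000661055 = 3868.1 Hz


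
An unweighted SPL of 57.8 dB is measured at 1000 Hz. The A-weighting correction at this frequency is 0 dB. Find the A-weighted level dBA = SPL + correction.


A-weighting table: 1000 Hz -> 0 dB correction
SPL_A = SPL + correction = 57.8 + (0) = 57.8 dBA


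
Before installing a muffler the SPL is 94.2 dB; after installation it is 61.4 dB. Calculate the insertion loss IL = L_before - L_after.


Insertion loss = SPL without muffler - SPL with muffler
IL = 94.2 - 61.4 = 32.8 dB


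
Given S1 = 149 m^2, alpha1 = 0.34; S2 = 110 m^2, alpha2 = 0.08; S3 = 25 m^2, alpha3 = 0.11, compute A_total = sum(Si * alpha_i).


149 * 0.34 = 50.66
110 * 0.08 = 8.8
25 * 0.11 = 2.75
A_total = 50.66 + 8.8 + 2.75 = 62.21 m^2


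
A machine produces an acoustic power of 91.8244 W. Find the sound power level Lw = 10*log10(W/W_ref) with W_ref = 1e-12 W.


W / W_ref = 91.8244 / 1e-12 = 9.18244e+13
Lw = 10 * log10(9.18244e+13) = 139.63 dB


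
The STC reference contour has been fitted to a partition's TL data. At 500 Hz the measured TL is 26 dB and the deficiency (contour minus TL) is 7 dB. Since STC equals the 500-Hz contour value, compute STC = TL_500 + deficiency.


By ASTM E413, STC = value of the fitted reference contour at 500 Hz.
Contour value at 500 Hz = TL_500 + deficiency = 26 + 7 = 33
STC = 33


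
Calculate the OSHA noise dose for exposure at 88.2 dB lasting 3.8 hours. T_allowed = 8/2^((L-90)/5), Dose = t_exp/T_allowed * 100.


T_allowed = 8 / 2^((88.2 - 90)/5) = 10.2674 hr
Dose = 3.8 / 10.2674 * 100 = 37.01 %


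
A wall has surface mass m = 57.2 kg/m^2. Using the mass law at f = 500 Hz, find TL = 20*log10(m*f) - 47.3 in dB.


m * f = 57.2 * 500 = 28600
20*log10(28600) = 89.1273 dB
TL = 89.1273 - 47.3 = 41.827 dB


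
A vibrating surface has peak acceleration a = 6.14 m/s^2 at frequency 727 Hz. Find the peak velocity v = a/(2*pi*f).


omega = 2*pi*f = 2*pi*727 = 4567.88 rad/s
v = a / omega = 6.14 / 4567.88 = 0.0013442 m/s


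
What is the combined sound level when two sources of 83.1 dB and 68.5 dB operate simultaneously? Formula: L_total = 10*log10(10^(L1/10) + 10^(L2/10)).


10^(83.1/10) = 2.04174e+08
10^(68.5/10) = 7.07946e+06
Sum = 2.04174e+08 + 7.07946e+06 = 2.11253e+08
L_total = 10*log10(2.11253e+08) = 83.248 dB


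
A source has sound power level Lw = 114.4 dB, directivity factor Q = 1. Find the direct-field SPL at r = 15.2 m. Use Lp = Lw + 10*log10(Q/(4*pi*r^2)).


4*pi*r^2 = 4*pi*15.2^2 = 2903.33 m^2
Q / (4*pi*r^2) = 1 / 2903.33 = 0.000344432
Lp = 114.4 + 10*log10(0.000344432) = 79.771 dB


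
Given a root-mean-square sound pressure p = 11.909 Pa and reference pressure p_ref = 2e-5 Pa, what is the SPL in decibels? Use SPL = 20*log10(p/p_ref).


p / p_ref = 11.909 / 2e-5 = 595450
SPL = 20 * log10(595450) = 115.5 dB


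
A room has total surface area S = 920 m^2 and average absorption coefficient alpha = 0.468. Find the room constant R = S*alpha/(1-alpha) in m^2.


R = 920 * 0.468 / (1 - 0.468) = 809.32 m^2


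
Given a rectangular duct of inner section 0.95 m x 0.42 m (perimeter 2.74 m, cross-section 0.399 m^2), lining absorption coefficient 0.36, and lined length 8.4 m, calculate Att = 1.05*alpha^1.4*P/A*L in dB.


alpha^1.4 = 0.36^1.4 = 0.239234
Attenuation rate = 1.05 * alpha^1.4 * P / A
= 1.05 * 0.239234 * 2.74 / 0.399 = 1.725 dB/m
Total Att = 1.725 * 8.4 = 14.49 dB


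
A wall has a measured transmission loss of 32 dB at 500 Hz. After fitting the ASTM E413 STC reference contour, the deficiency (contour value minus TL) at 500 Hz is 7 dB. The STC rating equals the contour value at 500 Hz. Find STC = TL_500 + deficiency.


By ASTM E413, STC = value of the fitted reference contour at 500 Hz.
Contour value at 500 Hz = TL_500 + deficiency = 32 + 7 = 39
STC = 39


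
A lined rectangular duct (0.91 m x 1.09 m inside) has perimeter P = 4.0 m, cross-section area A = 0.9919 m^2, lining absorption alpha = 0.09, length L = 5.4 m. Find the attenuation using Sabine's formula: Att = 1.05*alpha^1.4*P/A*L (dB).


alpha^1.4 = 0.09^1.4 = 0.034351
Attenuation rate = 1.05 * alpha^1.4 * P / A
= 1.05 * 0.034351 * 4.0 / 0.9919 = 0.145452 dB/m
Total Att = 0.145452 * 5.4 = 0.78544 dB


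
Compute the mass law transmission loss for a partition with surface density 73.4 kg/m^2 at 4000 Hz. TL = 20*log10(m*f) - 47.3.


m * f = 73.4 * 4000 = 293600
20*log10(293600) = 109.355 dB
TL = 109.355 - 47.3 = 62.055 dB


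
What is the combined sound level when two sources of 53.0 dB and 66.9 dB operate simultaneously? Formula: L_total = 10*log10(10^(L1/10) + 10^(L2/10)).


10^(53.0/10) = 199526
10^(66.9/10) = 4.89779e+06
Sum = 199526 + 4.89779e+06 = 5.09732e+06
L_total = 10*log10(5.09732e+06) = 67.073 dB


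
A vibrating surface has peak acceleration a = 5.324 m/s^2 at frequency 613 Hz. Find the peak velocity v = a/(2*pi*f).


omega = 2*pi*f = 2*pi*613 = 3851.59 rad/s
v = a / omega = 5.324 / 3851.59 = 0.0013823 m/s


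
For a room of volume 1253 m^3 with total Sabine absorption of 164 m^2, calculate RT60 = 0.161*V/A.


RT60 = 0.161 * 1253 / 164 = 1.2301 s


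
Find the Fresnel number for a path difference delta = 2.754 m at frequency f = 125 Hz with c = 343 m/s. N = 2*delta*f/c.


N = 2*delta*f/c = 2*delta/lambda, where lambda = c/f
lambda = 343 / 125 = 2.744 m
N = 2 * 2.754 / 2.744 = 2.0073


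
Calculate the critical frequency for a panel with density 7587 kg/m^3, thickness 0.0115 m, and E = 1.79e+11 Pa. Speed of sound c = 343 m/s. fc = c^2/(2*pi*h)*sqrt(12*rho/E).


12*rho/E = 12*7587/1.79e+11 = 5.08626e-07
sqrt(12*rho/E) = sqrt(5.08626e-07) = 0.00071318
c^2/(2*pi*h) = 343^2/(2*pi*0.0115) = 1.62821e+06
fc = 1.62821e+06 * 0.00071318 = 1161.2 Hz


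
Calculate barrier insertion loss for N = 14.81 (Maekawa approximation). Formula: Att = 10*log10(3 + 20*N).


3 + 20*N = 3 + 20*14.81 = 299.2
Att = 10*log10(299.2) = 24.76 dB


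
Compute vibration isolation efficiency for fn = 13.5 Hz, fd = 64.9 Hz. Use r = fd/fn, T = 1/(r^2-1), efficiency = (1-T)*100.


r = 64.9 / 13.5 = 4.80741
r^2 - 1 = 4.80741^2 - 1 = 22.1112
T = 1/22.1112 = 0.0452259
Efficiency = (1 - 0.0452259)*100 = 95.477 %


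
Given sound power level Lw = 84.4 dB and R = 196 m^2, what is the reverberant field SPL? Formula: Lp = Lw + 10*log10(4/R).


4/R = 4/196 = 0.0204082
Lp = 84.4 + 10*log10(0.0204082) = 67.498 dB


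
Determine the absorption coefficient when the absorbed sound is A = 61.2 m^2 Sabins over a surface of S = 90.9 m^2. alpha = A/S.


Absorption coefficient = absorbed power / incident power
alpha = A / S = 61.2 / 90.9 = 0.67327


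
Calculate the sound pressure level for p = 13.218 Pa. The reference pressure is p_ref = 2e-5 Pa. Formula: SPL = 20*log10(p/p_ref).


p / p_ref = 13.218 / 2e-5 = 660900
SPL = 20 * log10(660900) = 116.4 dB


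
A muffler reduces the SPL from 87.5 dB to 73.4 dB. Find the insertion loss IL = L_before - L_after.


Insertion loss = SPL without muffler - SPL with muffler
IL = 87.5 - 73.4 = 14.1 dB


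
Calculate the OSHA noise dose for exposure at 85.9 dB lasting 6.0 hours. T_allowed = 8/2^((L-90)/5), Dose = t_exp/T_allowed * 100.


T_allowed = 8 / 2^((85.9 - 90)/5) = 14.1232 hr
Dose = 6.0 / 14.1232 * 100 = 42.483 %


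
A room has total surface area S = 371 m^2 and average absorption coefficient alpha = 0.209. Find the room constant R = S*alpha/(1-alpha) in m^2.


R = 371 * 0.209 / (1 - 0.209) = 98.027 m^2


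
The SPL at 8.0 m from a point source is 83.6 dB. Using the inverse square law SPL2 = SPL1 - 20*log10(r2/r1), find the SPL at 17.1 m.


r2/r1 = 17.1/8.0 = 2.1375
Correction = 20*log10(2.1375) = 6.59812 dB
SPL2 = 83.6 - 6.59812 = 77.002 dB


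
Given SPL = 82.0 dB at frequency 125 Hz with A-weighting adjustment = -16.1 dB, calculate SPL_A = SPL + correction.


A-weighting table: 125 Hz -> -16.1 dB correction
SPL_A = SPL + correction = 82.0 + (-16.1) = 65.9 dBA


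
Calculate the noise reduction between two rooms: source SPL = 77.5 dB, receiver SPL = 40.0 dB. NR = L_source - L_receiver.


NR = L_source - L_receiver (difference between source and receiving room levels)
NR = 77.5 - 40.0 = 37.5 dB


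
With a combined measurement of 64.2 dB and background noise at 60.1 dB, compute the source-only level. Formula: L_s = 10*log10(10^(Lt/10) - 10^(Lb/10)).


10^(64.2/10) = 2.63027e+06
10^(60.1/10) = 1.02329e+06
Difference = 2.63027e+06 - 1.02329e+06 = 1.60698e+06
L_source = 10*log10(1.60698e+06) = 62.06 dB


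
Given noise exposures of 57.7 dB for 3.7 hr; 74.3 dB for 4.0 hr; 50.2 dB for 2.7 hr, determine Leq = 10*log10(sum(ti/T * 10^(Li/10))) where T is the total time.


T_total = 3.7 + 4.0 + 2.7 = 10.4 hr
(3.7/10.4) * 10^(57.7/10) = 209492
(4.0/10.4) * 10^(74.3/10) = 1.03521e+07
(2.7/10.4) * 10^(50.2/10) = 27185.1
Sum = 209492 + 1.03521e+07 + 27185.1 = 1.05888e+07
Leq = 10*log10(1.05888e+07) = 70.248 dB


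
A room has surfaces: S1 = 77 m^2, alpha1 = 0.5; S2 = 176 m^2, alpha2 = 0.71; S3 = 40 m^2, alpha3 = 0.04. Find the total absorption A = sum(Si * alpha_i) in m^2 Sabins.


77 * 0.5 = 38.5
176 * 0.71 = 124.96
40 * 0.04 = 1.6
A_total = 38.5 + 124.96 + 1.6 = 165.06 m^2


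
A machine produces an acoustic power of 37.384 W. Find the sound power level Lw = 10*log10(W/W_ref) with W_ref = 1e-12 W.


W / W_ref = 37.384 / 1e-12 = 3.7384e+13
Lw = 10 * log10(3.7384e+13) = 135.73 dB


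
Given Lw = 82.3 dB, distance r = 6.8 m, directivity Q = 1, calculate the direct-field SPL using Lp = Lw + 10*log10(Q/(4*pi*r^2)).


4*pi*r^2 = 4*pi*6.8^2 = 581.069 m^2
Q / (4*pi*r^2) = 1 / 581.069 = 0.00172097
Lp = 82.3 + 10*log10(0.00172097) = 54.658 dB


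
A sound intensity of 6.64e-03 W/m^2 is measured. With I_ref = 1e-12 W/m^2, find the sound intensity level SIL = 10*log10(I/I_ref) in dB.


I / I_ref = 6.64e-03 / 1e-12 = 6.64e+09
SIL = 10 * log10(6.64e+09) = 98.222 dB


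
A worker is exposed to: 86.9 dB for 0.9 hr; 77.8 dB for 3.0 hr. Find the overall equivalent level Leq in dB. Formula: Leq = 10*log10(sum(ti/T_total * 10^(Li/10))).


T_total = 0.9 + 3.0 = 3.9 hr
(0.9/3.9) * 10^(86.9/10) = 1.13026e+08
(3.0/3.9) * 10^(77.8/10) = 4.63507e+07
Sum = 1.13026e+08 + 4.63507e+07 = 1.59377e+08
Leq = 10*log10(1.59377e+08) = 82.024 dB


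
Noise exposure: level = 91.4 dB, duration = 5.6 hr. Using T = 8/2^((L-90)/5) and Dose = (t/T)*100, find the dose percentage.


T_allowed = 8 / 2^((91.4 - 90)/5) = 6.58873 hr
Dose = 5.6 / 6.58873 * 100 = 84.994 %


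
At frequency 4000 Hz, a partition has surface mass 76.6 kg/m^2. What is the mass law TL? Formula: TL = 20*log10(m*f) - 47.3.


m * f = 76.6 * 4000 = 306400
20*log10(306400) = 109.726 dB
TL = 109.726 - 47.3 = 62.426 dB


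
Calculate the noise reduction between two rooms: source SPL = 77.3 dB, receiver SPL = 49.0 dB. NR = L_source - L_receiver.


NR = L_source - L_receiver (difference between source and receiving room levels)
NR = 77.3 - 49.0 = 28.3 dB


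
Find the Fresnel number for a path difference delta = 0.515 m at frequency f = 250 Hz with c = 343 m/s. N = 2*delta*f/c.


N = 2*delta*f/c = 2*delta/lambda, where lambda = c/f
lambda = 343 / 250 = 1.372 m
N = 2 * 0.515 / 1.372 = 0.75073


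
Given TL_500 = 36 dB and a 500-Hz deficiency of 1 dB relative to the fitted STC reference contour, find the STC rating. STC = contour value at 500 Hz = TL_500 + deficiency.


By ASTM E413, STC = value of the fitted reference contour at 500 Hz.
Contour value at 500 Hz = TL_500 + deficiency = 36 + 1 = 37
STC = 37


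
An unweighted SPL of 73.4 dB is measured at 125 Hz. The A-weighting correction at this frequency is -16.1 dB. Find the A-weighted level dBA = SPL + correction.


A-weighting table: 125 Hz -> -16.1 dB correction
SPL_A = SPL + correction = 73.4 + (-16.1) = 57.3 dBA


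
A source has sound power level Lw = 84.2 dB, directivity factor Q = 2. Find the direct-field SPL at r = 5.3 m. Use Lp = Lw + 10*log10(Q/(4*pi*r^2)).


4*pi*r^2 = 4*pi*5.3^2 = 352.989 m^2
Q / (4*pi*r^2) = 2 / 352.989 = 0.0056659
Lp = 84.2 + 10*log10(0.0056659) = 61.733 dB


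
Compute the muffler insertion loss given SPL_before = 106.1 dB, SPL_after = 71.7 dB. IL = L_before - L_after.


Insertion loss = SPL without muffler - SPL with muffler
IL = 106.1 - 71.7 = 34.4 dB


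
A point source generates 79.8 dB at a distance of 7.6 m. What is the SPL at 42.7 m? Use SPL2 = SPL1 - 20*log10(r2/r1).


r2/r1 = 42.7/7.6 = 5.61842
Correction = 20*log10(5.61842) = 14.9923 dB
SPL2 = 79.8 - 14.9923 = 64.808 dB


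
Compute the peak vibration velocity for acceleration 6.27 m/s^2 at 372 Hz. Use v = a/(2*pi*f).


omega = 2*pi*f = 2*pi*372 = 2337.34 rad/s
v = a / omega = 6.27 / 2337.34 = 0.0026825 m/s
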